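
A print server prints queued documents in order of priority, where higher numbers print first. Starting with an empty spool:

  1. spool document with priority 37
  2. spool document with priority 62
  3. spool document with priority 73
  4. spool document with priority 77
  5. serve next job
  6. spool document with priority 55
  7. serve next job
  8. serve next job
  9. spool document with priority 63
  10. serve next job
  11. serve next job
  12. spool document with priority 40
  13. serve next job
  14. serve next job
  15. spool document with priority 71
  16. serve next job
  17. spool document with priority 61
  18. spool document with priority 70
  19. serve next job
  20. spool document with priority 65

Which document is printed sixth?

40

insert 37 → {37}
insert 62 → {62, 37}
insert 73 → {73, 62, 37}
insert 77 → {77, 73, 62, 37}
serve next job → 77; now {73, 62, 37}
insert 55 → {73, 62, 55, 37}
serve next job → 73; now {62, 55, 37}
serve next job → 62; now {55, 37}
insert 63 → {63, 55, 37}
serve next job → 63; now {55, 37}
serve next job → 55; now {37}
insert 40 → {40, 37}
serve next job → 40; now {37}
serve next job → 37; now {}
insert 71 → {71}
serve next job → 71; now {}
insert 61 → {61}
insert 70 → {70, 61}
serve next job → 70; now {61}
insert 65 → {65, 61}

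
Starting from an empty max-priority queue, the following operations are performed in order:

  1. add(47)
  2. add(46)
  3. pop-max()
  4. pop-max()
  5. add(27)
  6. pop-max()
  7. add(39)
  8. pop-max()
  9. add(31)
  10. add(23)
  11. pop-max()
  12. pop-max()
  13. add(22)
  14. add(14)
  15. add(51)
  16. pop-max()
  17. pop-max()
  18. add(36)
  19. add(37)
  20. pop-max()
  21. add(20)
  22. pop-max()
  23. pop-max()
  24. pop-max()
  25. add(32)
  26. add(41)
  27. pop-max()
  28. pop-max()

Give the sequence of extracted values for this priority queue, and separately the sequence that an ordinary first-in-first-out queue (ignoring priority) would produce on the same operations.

insert 47 → {47}
insert 46 → {47, 46}
pop-max → 47; now {46}
pop-max → 46; now {}
insert 27 → {27}
pop-max → 27; now {}
insert 39 → {39}
pop-max → 39; now {}
insert 31 → {31}
insert 23 → {31, 23}
pop-max → 31; now {23}
pop-max → 23; now {}
insert 22 → {22}
insert 14 → {22, 14}
insert 51 → {51, 22, 14}
pop-max → 51; now {22, 14}
pop-max → 22; now {14}
insert 36 → {36, 14}
insert 37 → {37, 36, 14}
pop-max → 37; now {36, 14}
insert 20 → {36, 20, 14}
pop-max → 36; now {20, 14}
pop-max → 20; now {14}
pop-max → 14; now {}
insert 32 → {32}
insert 41 → {41, 32}
pop-max → 41; now {32}
pop-max → 32; now {}

priority queue: 47 → 46 → 27 → 39 → 31 → 23 → 51 → 22 → 37 → 36 → 20 → 14 → 41 → 32; FIFO queue: 47, 46, 27, 39, 31, 23, 22, 14, 51, 36, 37, 20, 32, 41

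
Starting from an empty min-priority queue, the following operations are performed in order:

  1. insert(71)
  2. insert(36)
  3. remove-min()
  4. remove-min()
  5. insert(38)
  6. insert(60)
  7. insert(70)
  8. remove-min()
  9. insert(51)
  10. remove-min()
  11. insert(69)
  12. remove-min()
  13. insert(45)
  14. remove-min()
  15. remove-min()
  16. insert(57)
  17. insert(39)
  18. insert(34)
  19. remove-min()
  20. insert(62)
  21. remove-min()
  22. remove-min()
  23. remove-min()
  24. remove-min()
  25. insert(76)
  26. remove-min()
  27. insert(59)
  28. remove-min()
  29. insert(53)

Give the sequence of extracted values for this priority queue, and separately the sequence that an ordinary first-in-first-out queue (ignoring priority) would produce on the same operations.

priority queue: 36, 71, 38, 51, 60, 45, 69, 34, 39, 57, 62, 70, 76, 59; FIFO queue: [71, 36, 38, 60, 70, 51, 69, 45, 57, 39, 34, 62, 76, 59]

insert 71 → {71}
insert 36 → {36, 71}
remove-min → 36; now {71}
remove-min → 71; now {}
insert 38 → {38}
insert 60 → {38, 60}
insert 70 → {38, 60, 70}
remove-min → 38; now {60, 70}
insert 51 → {51, 60, 70}
remove-min → 51; now {60, 70}
insert 69 → {60, 69, 70}
remove-min → 60; now {69, 70}
insert 45 → {45, 69, 70}
remove-min → 45; now {69, 70}
remove-min → 69; now {70}
insert 57 → {57, 70}
insert 39 → {39, 57, 70}
insert 34 → {34, 39, 57, 70}
remove-min → 34; now {39, 57, 70}
insert 62 → {39, 57, 62, 70}
remove-min → 39; now {57, 62, 70}
remove-min → 57; now {62, 70}
remove-min → 62; now {70}
remove-min → 70; now {}
insert 76 → {76}
remove-min → 76; now {}
insert 59 → {59}
remove-min → 59; now {}
insert 53 → {53}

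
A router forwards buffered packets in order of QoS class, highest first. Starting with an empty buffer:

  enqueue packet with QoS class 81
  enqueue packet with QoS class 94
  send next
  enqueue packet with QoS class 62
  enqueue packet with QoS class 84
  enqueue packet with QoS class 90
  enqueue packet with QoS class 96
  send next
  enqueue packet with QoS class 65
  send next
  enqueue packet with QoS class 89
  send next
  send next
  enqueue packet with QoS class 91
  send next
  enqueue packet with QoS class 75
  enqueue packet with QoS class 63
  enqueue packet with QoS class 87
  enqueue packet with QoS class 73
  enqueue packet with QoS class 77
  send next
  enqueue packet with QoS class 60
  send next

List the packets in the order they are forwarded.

insert 81 → {81}
insert 94 → {94, 81}
send next → 94; now {81}
insert 62 → {81, 62}
insert 84 → {84, 81, 62}
insert 90 → {90, 84, 81, 62}
insert 96 → {96, 90, 84, 81, 62}
send next → 96; now {90, 84, 81, 62}
insert 65 → {90, 84, 81, 65, 62}
send next → 90; now {84, 81, 65, 62}
insert 89 → {89, 84, 81, 65, 62}
send next → 89; now {84, 81, 65, 62}
send next → 84; now {81, 65, 62}
insert 91 → {91, 81, 65, 62}
send next → 91; now {81, 65, 62}
insert 75 → {81, 75, 65, 62}
insert 63 → {81, 75, 65, 63, 62}
insert 87 → {87, 81, 75, 65, 63, 62}
insert 73 → {87, 81, 75, 73, 65, 63, 62}
insert 77 → {87, 81, 77, 75, 73, 65, 63, 62}
send next → 87; now {81, 77, 75, 73, 65, 63, 62}
insert 60 → {81, 77, 75, 73, 65, 63, 62, 60}
send next → 81; now {77, 75, 73, 65, 63, 62, 60}

[94, 96, 90, 89, 84, 91, 87, 81]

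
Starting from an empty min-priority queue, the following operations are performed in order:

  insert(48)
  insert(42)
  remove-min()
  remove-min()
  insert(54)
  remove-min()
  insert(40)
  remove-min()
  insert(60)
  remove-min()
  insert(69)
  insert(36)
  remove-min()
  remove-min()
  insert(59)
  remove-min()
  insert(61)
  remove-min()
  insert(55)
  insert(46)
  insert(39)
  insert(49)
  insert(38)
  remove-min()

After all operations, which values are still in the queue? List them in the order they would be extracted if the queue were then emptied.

[39, 46, 49, 55]

insert 48 → {48}
insert 42 → {42, 48}
remove-min → 42; now {48}
remove-min → 48; now {}
insert 54 → {54}
remove-min → 54; now {}
insert 40 → {40}
remove-min → 40; now {}
insert 60 → {60}
remove-min → 60; now {}
insert 69 → {69}
insert 36 → {36, 69}
remove-min → 36; now {69}
remove-min → 69; now {}
insert 59 → {59}
remove-min → 59; now {}
insert 61 → {61}
remove-min → 61; now {}
insert 55 → {55}
insert 46 → {46, 55}
insert 39 → {39, 46, 55}
insert 49 → {39, 46, 49, 55}
insert 38 → {38, 39, 46, 49, 55}
remove-min → 38; now {39, 46, 49, 55}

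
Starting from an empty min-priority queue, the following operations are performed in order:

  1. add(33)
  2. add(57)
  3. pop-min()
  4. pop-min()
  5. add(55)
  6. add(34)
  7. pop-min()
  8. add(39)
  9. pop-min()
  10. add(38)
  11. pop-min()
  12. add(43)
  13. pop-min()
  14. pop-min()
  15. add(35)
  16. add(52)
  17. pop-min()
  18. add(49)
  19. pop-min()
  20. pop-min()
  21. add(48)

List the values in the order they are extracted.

insert 33 → {33}
insert 57 → {33, 57}
pop-min → 33; now {57}
pop-min → 57; now {}
insert 55 → {55}
insert 34 → {34, 55}
pop-min → 34; now {55}
insert 39 → {39, 55}
pop-min → 39; now {55}
insert 38 → {38, 55}
pop-min → 38; now {55}
insert 43 → {43, 55}
pop-min → 43; now {55}
pop-min → 55; now {}
insert 35 → {35}
insert 52 → {35, 52}
pop-min → 35; now {52}
insert 49 → {49, 52}
pop-min → 49; now {52}
pop-min → 52; now {}
insert 48 → {48}

[33, 57, 34, 39, 38, 43, 55, 35, 49, 52]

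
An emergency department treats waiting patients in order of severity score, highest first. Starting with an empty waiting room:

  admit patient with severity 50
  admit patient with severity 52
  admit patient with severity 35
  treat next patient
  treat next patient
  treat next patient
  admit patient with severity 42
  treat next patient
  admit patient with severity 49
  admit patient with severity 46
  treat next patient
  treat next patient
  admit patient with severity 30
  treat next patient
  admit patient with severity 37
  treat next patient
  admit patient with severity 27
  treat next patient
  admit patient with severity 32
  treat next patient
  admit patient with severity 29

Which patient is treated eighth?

37

insert 50 → {50}
insert 52 → {52, 50}
insert 35 → {52, 50, 35}
treat next patient → 52; now {50, 35}
treat next patient → 50; now {35}
treat next patient → 35; now {}
insert 42 → {42}
treat next patient → 42; now {}
insert 49 → {49}
insert 46 → {49, 46}
treat next patient → 49; now {46}
treat next patient → 46; now {}
insert 30 → {30}
treat next patient → 30; now {}
insert 37 → {37}
treat next patient → 37; now {}
insert 27 → {27}
treat next patient → 27; now {}
insert 32 → {32}
treat next patient → 32; now {}
insert 29 → {29}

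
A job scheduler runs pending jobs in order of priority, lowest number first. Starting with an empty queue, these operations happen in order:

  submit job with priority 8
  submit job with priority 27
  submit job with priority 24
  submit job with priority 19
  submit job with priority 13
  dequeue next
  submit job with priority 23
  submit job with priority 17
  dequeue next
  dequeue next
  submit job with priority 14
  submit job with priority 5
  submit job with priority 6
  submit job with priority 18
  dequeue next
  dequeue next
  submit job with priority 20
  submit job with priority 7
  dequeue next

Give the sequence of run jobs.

8 → 13 → 17 → 5 → 6 → 7

insert 8 → {8}
insert 27 → {8, 27}
insert 24 → {8, 24, 27}
insert 19 → {8, 19, 24, 27}
insert 13 → {8, 13, 19, 24, 27}
dequeue next → 8; now {13, 19, 24, 27}
insert 23 → {13, 19, 23, 24, 27}
insert 17 → {13, 17, 19, 23, 24, 27}
dequeue next → 13; now {17, 19, 23, 24, 27}
dequeue next → 17; now {19, 23, 24, 27}
insert 14 → {14, 19, 23, 24, 27}
insert 5 → {5, 14, 19, 23, 24, 27}
insert 6 → {5, 6, 14, 19, 23, 24, 27}
insert 18 → {5, 6, 14, 18, 19, 23, 24, 27}
dequeue next → 5; now {6, 14, 18, 19, 23, 24, 27}
dequeue next → 6; now {14, 18, 19, 23, 24, 27}
insert 20 → {14, 18, 19, 20, 23, 24, 27}
insert 7 → {7, 14, 18, 19, 20, 23, 24, 27}
dequeue next → 7; now {14, 18, 19, 20, 23, 24, 27}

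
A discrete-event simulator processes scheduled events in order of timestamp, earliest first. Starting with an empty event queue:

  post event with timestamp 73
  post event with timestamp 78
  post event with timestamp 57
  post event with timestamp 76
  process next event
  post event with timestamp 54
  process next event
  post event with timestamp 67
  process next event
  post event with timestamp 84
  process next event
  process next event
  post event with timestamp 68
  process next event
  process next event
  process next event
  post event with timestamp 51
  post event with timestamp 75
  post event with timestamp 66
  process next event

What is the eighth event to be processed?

insert 73 → {73}
insert 78 → {73, 78}
insert 57 → {57, 73, 78}
insert 76 → {57, 73, 76, 78}
process next event → 57; now {73, 76, 78}
insert 54 → {54, 73, 76, 78}
process next event → 54; now {73, 76, 78}
insert 67 → {67, 73, 76, 78}
process next event → 67; now {73, 76, 78}
insert 84 → {73, 76, 78, 84}
process next event → 73; now {76, 78, 84}
process next event → 76; now {78, 84}
insert 68 → {68, 78, 84}
process next event → 68; now {78, 84}
process next event → 78; now {84}
process next event → 84; now {}
insert 51 → {51}
insert 75 → {51, 75}
insert 66 → {51, 66, 75}
process next event → 51; now {66, 75}

84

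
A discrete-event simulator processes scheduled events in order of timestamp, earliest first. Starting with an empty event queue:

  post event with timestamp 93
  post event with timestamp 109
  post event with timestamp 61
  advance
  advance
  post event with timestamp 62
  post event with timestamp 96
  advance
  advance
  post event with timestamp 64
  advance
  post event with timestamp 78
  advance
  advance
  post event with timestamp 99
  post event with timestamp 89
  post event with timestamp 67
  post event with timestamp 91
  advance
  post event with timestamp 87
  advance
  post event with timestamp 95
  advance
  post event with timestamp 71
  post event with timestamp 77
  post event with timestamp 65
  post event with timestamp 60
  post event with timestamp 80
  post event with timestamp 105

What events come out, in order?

insert 93 → {93}
insert 109 → {93, 109}
insert 61 → {61, 93, 109}
advance → 61; now {93, 109}
advance → 93; now {109}
insert 62 → {62, 109}
insert 96 → {62, 96, 109}
advance → 62; now {96, 109}
advance → 96; now {109}
insert 64 → {64, 109}
advance → 64; now {109}
insert 78 → {78, 109}
advance → 78; now {109}
advance → 109; now {}
insert 99 → {99}
insert 89 → {89, 99}
insert 67 → {67, 89, 99}
insert 91 → {67, 89, 91, 99}
advance → 67; now {89, 91, 99}
insert 87 → {87, 89, 91, 99}
advance → 87; now {89, 91, 99}
insert 95 → {89, 91, 95, 99}
advance → 89; now {91, 95, 99}
insert 71 → {71, 91, 95, 99}
insert 77 → {71, 77, 91, 95, 99}
insert 65 → {65, 71, 77, 91, 95, 99}
insert 60 → {60, 65, 71, 77, 91, 95, 99}
insert 80 → {60, 65, 71, 77, 80, 91, 95, 99}
insert 105 → {60, 65, 71, 77, 80, 91, 95, 99, 105}

[61, 93, 62, 96, 64, 78, 109, 67, 87, 89]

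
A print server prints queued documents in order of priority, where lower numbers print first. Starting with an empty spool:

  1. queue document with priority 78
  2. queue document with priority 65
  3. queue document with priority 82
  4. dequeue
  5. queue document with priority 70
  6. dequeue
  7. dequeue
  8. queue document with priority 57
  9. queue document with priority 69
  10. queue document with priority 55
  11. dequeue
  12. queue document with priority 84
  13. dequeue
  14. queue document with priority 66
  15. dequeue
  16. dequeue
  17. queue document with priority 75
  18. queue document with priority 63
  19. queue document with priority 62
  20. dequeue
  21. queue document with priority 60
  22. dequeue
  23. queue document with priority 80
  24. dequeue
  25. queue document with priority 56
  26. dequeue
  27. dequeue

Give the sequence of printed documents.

65 → 70 → 78 → 55 → 57 → 66 → 69 → 62 → 60 → 63 → 56 → 75

insert 78 → {78}
insert 65 → {65, 78}
insert 82 → {65, 78, 82}
dequeue → 65; now {78, 82}
insert 70 → {70, 78, 82}
dequeue → 70; now {78, 82}
dequeue → 78; now {82}
insert 57 → {57, 82}
insert 69 → {57, 69, 82}
insert 55 → {55, 57, 69, 82}
dequeue → 55; now {57, 69, 82}
insert 84 → {57, 69, 82, 84}
dequeue → 57; now {69, 82, 84}
insert 66 → {66, 69, 82, 84}
dequeue → 66; now {69, 82, 84}
dequeue → 69; now {82, 84}
insert 75 → {75, 82, 84}
insert 63 → {63, 75, 82, 84}
insert 62 → {62, 63, 75, 82, 84}
dequeue → 62; now {63, 75, 82, 84}
insert 60 → {60, 63, 75, 82, 84}
dequeue → 60; now {63, 75, 82, 84}
insert 80 → {63, 75, 80, 82, 84}
dequeue → 63; now {75, 80, 82, 84}
insert 56 → {56, 75, 80, 82, 84}
dequeue → 56; now {75, 80, 82, 84}
dequeue → 75; now {80, 82, 84}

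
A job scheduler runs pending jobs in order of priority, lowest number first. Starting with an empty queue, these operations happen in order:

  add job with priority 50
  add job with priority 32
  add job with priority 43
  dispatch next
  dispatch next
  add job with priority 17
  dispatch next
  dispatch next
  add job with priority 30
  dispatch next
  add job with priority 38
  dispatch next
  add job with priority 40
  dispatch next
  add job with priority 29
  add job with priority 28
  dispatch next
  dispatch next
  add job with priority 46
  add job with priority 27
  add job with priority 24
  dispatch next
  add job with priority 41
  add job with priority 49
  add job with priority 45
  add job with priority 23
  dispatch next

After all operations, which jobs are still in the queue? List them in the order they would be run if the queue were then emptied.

[27, 41, 45, 46, 49]

insert 50 → {50}
insert 32 → {32, 50}
insert 43 → {32, 43, 50}
dispatch next → 32; now {43, 50}
dispatch next → 43; now {50}
insert 17 → {17, 50}
dispatch next → 17; now {50}
dispatch next → 50; now {}
insert 30 → {30}
dispatch next → 30; now {}
insert 38 → {38}
dispatch next → 38; now {}
insert 40 → {40}
dispatch next → 40; now {}
insert 29 → {29}
insert 28 → {28, 29}
dispatch next → 28; now {29}
dispatch next → 29; now {}
insert 46 → {46}
insert 27 → {27, 46}
insert 24 → {24, 27, 46}
dispatch next → 24; now {27, 46}
insert 41 → {27, 41, 46}
insert 49 → {27, 41, 46, 49}
insert 45 → {27, 41, 45, 46, 49}
insert 23 → {23, 27, 41, 45, 46, 49}
dispatch next → 23; now {27, 41, 45, 46, 49}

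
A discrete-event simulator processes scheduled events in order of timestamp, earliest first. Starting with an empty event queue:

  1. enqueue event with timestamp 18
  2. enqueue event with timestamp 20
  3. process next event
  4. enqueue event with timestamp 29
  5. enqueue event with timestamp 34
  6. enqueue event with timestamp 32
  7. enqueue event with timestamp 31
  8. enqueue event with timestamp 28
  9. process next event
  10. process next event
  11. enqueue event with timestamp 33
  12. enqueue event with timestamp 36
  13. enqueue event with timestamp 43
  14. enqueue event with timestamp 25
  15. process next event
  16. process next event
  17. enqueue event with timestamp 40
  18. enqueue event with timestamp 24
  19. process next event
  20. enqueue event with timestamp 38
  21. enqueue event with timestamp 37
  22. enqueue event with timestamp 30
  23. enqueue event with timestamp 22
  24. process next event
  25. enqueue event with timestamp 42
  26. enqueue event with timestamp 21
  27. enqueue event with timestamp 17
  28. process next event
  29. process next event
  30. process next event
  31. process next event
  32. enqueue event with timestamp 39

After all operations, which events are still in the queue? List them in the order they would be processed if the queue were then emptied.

insert 18 → {18}
insert 20 → {18, 20}
process next event → 18; now {20}
insert 29 → {20, 29}
insert 34 → {20, 29, 34}
insert 32 → {20, 29, 32, 34}
insert 31 → {20, 29, 31, 32, 34}
insert 28 → {20, 28, 29, 31, 32, 34}
process next event → 20; now {28, 29, 31, 32, 34}
process next event → 28; now {29, 31, 32, 34}
insert 33 → {29, 31, 32, 33, 34}
insert 36 → {29, 31, 32, 33, 34, 36}
insert 43 → {29, 31, 32, 33, 34, 36, 43}
insert 25 → {25, 29, 31, 32, 33, 34, 36, 43}
process next event → 25; now {29, 31, 32, 33, 34, 36, 43}
process next event → 29; now {31, 32, 33, 34, 36, 43}
insert 40 → {31, 32, 33, 34, 36, 40, 43}
insert 24 → {24, 31, 32, 33, 34, 36, 40, 43}
process next event → 24; now {31, 32, 33, 34, 36, 40, 43}
insert 38 → {31, 32, 33, 34, 36, 38, 40, 43}
insert 37 → {31, 32, 33, 34, 36, 37, 38, 40, 43}
insert 30 → {30, 31, 32, 33, 34, 36, 37, 38, 40, 43}
insert 22 → {22, 30, 31, 32, 33, 34, 36, 37, 38, 40, 43}
process next event → 22; now {30, 31, 32, 33, 34, 36, 37, 38, 40, 43}
insert 42 → {30, 31, 32, 33, 34, 36, 37, 38, 40, 42, 43}
insert 21 → {21, 30, 31, 32, 33, 34, 36, 37, 38, 40, 42, 43}
insert 17 → {17, 21, 30, 31, 32, 33, 34, 36, 37, 38, 40, 42, 43}
process next event → 17; now {21, 30, 31, 32, 33, 34, 36, 37, 38, 40, 42, 43}
process next event → 21; now {30, 31, 32, 33, 34, 36, 37, 38, 40, 42, 43}
process next event → 30; now {31, 32, 33, 34, 36, 37, 38, 40, 42, 43}
process next event → 31; now {32, 33, 34, 36, 37, 38, 40, 42, 43}
insert 39 → {32, 33, 34, 36, 37, 38, 39, 40, 42, 43}

32 → 33 → 34 → 36 → 37 → 38 → 39 → 40 → 42 → 43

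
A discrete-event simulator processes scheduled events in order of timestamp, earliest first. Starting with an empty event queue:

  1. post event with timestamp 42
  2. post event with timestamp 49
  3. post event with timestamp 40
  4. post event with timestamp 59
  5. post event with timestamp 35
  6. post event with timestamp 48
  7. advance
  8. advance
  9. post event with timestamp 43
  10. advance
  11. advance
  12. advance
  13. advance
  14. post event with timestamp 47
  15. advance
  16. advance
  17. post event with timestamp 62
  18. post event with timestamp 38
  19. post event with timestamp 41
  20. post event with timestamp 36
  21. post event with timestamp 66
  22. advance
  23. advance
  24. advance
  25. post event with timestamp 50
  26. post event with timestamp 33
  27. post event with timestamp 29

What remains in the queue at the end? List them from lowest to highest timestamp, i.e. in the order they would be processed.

29, 33, 50, 62, 66

insert 42 → {42}
insert 49 → {42, 49}
insert 40 → {40, 42, 49}
insert 59 → {40, 42, 49, 59}
insert 35 → {35, 40, 42, 49, 59}
insert 48 → {35, 40, 42, 48, 49, 59}
advance → 35; now {40, 42, 48, 49, 59}
advance → 40; now {42, 48, 49, 59}
insert 43 → {42, 43, 48, 49, 59}
advance → 42; now {43, 48, 49, 59}
advance → 43; now {48, 49, 59}
advance → 48; now {49, 59}
advance → 49; now {59}
insert 47 → {47, 59}
advance → 47; now {59}
advance → 59; now {}
insert 62 → {62}
insert 38 → {38, 62}
insert 41 → {38, 41, 62}
insert 36 → {36, 38, 41, 62}
insert 66 → {36, 38, 41, 62, 66}
advance → 36; now {38, 41, 62, 66}
advance → 38; now {41, 62, 66}
advance → 41; now {62, 66}
insert 50 → {50, 62, 66}
insert 33 → {33, 50, 62, 66}
insert 29 → {29, 33, 50, 62, 66}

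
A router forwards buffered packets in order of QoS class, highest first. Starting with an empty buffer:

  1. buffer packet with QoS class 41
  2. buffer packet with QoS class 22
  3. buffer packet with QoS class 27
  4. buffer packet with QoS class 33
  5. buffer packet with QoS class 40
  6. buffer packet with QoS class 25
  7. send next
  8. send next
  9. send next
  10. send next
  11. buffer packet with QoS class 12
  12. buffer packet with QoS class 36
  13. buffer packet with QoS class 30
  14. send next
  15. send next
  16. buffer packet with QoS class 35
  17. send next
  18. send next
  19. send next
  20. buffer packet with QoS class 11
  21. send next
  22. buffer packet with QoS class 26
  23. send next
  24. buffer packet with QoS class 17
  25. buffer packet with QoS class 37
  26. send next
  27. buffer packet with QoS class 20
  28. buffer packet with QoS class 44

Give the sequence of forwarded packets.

[41, 40, 33, 27, 36, 30, 35, 25, 22, 12, 26, 37]

insert 41 → {41}
insert 22 → {41, 22}
insert 27 → {41, 27, 22}
insert 33 → {41, 33, 27, 22}
insert 40 → {41, 40, 33, 27, 22}
insert 25 → {41, 40, 33, 27, 25, 22}
send next → 41; now {40, 33, 27, 25, 22}
send next → 40; now {33, 27, 25, 22}
send next → 33; now {27, 25, 22}
send next → 27; now {25, 22}
insert 12 → {25, 22, 12}
insert 36 → {36, 25, 22, 12}
insert 30 → {36, 30, 25, 22, 12}
send next → 36; now {30, 25, 22, 12}
send next → 30; now {25, 22, 12}
insert 35 → {35, 25, 22, 12}
send next → 35; now {25, 22, 12}
send next → 25; now {22, 12}
send next → 22; now {12}
insert 11 → {12, 11}
send next → 12; now {11}
insert 26 → {26, 11}
send next → 26; now {11}
insert 17 → {17, 11}
insert 37 → {37, 17, 11}
send next → 37; now {17, 11}
insert 20 → {20, 17, 11}
insert 44 → {44, 20, 17, 11}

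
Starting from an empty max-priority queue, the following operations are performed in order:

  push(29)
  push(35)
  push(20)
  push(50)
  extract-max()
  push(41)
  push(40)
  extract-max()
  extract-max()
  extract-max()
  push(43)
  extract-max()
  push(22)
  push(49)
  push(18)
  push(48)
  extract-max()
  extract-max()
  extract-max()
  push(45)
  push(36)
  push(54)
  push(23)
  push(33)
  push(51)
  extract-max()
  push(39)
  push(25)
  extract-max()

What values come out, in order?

50, 41, 40, 35, 43, 49, 48, 29, 54, 51

insert 29 → {29}
insert 35 → {35, 29}
insert 20 → {35, 29, 20}
insert 50 → {50, 35, 29, 20}
extract-max → 50; now {35, 29, 20}
insert 41 → {41, 35, 29, 20}
insert 40 → {41, 40, 35, 29, 20}
extract-max → 41; now {40, 35, 29, 20}
extract-max → 40; now {35, 29, 20}
extract-max → 35; now {29, 20}
insert 43 → {43, 29, 20}
extract-max → 43; now {29, 20}
insert 22 → {29, 22, 20}
insert 49 → {49, 29, 22, 20}
insert 18 → {49, 29, 22, 20, 18}
insert 48 → {49, 48, 29, 22, 20, 18}
extract-max → 49; now {48, 29, 22, 20, 18}
extract-max → 48; now {29, 22, 20, 18}
extract-max → 29; now {22, 20, 18}
insert 45 → {45, 22, 20, 18}
insert 36 → {45, 36, 22, 20, 18}
insert 54 → {54, 45, 36, 22, 20, 18}
insert 23 → {54, 45, 36, 23, 22, 20, 18}
insert 33 → {54, 45, 36, 33, 23, 22, 20, 18}
insert 51 → {54, 51, 45, 36, 33, 23, 22, 20, 18}
extract-max → 54; now {51, 45, 36, 33, 23, 22, 20, 18}
insert 39 → {51, 45, 39, 36, 33, 23, 22, 20, 18}
insert 25 → {51, 45, 39, 36, 33, 25, 23, 22, 20, 18}
extract-max → 51; now {45, 39, 36, 33, 25, 23, 22, 20, 18}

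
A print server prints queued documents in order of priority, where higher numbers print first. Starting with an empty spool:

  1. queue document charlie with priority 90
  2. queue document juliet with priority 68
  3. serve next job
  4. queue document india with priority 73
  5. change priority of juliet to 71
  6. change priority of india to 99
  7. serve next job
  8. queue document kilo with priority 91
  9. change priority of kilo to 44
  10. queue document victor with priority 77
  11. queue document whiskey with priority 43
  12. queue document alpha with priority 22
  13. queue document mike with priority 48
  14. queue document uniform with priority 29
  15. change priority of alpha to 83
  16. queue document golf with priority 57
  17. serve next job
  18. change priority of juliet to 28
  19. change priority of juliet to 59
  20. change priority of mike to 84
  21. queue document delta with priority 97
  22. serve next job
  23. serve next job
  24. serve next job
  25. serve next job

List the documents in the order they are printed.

charlie, india, alpha, delta, mike, victor, juliet

add charlie (priority 90) → {charlie:90}
add juliet (priority 68) → {charlie:90, juliet:68}
serve next job → charlie; now {juliet:68}
add india (priority 73) → {india:73, juliet:68}
update juliet to priority 71 → {india:73, juliet:71}
update india to priority 99 → {india:99, juliet:71}
serve next job → india; now {juliet:71}
add kilo (priority 91) → {kilo:91, juliet:71}
update kilo to priority 44 → {juliet:71, kilo:44}
add victor (priority 77) → {victor:77, juliet:71, kilo:44}
add whiskey (priority 43) → {victor:77, juliet:71, kilo:44, whiskey:43}
add alpha (priority 22) → {victor:77, juliet:71, kilo:44, whiskey:43, alpha:22}
add mike (priority 48) → {victor:77, juliet:71, mike:48, kilo:44, whiskey:43, alpha:22}
add uniform (priority 29) → {victor:77, juliet:71, mike:48, kilo:44, whiskey:43, uniform:29, alpha:22}
update alpha to priority 83 → {alpha:83, victor:77, juliet:71, mike:48, kilo:44, whiskey:43, uniform:29}
add golf (priority 57) → {alpha:83, victor:77, juliet:71, golf:57, mike:48, kilo:44, whiskey:43, uniform:29}
serve next job → alpha; now {victor:77, juliet:71, golf:57, mike:48, kilo:44, whiskey:43, uniform:29}
update juliet to priority 28 → {victor:77, golf:57, mike:48, kilo:44, whiskey:43, uniform:29, juliet:28}
update juliet to priority 59 → {victor:77, juliet:59, golf:57, mike:48, kilo:44, whiskey:43, uniform:29}
update mike to priority 84 → {mike:84, victor:77, juliet:59, golf:57, kilo:44, whiskey:43, uniform:29}
add delta (priority 97) → {delta:97, mike:84, victor:77, juliet:59, golf:57, kilo:44, whiskey:43, uniform:29}
serve next job → delta; now {mike:84, victor:77, juliet:59, golf:57, kilo:44, whiskey:43, uniform:29}
serve next job → mike; now {victor:77, juliet:59, golf:57, kilo:44, whiskey:43, uniform:29}
serve next job → victor; now {juliet:59, golf:57, kilo:44, whiskey:43, uniform:29}
serve next job → juliet; now {golf:57, kilo:44, whiskey:43, uniform:29}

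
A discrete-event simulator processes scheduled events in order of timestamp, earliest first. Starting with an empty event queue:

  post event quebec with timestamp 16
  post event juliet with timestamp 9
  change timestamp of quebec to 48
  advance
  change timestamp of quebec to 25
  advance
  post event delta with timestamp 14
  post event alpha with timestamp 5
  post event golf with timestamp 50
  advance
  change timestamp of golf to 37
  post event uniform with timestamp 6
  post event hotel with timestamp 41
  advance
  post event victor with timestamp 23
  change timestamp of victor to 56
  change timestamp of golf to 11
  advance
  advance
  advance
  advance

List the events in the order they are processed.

add quebec (timestamp 16) → {quebec:16}
add juliet (timestamp 9) → {juliet:9, quebec:16}
update quebec to timestamp 48 → {juliet:9, quebec:48}
advance → juliet; now {quebec:48}
update quebec to timestamp 25 → {quebec:25}
advance → quebec; now {}
add delta (timestamp 14) → {delta:14}
add alpha (timestamp 5) → {alpha:5, delta:14}
add golf (timestamp 50) → {alpha:5, delta:14, golf:50}
advance → alpha; now {delta:14, golf:50}
update golf to timestamp 37 → {delta:14, golf:37}
add uniform (timestamp 6) → {uniform:6, delta:14, golf:37}
add hotel (timestamp 41) → {uniform:6, delta:14, golf:37, hotel:41}
advance → uniform; now {delta:14, golf:37, hotel:41}
add victor (timestamp 23) → {delta:14, victor:23, golf:37, hotel:41}
update victor to timestamp 56 → {delta:14, golf:37, hotel:41, victor:56}
update golf to timestamp 11 → {golf:11, delta:14, hotel:41, victor:56}
advance → golf; now {delta:14, hotel:41, victor:56}
advance → delta; now {hotel:41, victor:56}
advance → hotel; now {victor:56}
advance → victor; now {}

juliet, quebec, alpha, uniform, golf, delta, hotel, victor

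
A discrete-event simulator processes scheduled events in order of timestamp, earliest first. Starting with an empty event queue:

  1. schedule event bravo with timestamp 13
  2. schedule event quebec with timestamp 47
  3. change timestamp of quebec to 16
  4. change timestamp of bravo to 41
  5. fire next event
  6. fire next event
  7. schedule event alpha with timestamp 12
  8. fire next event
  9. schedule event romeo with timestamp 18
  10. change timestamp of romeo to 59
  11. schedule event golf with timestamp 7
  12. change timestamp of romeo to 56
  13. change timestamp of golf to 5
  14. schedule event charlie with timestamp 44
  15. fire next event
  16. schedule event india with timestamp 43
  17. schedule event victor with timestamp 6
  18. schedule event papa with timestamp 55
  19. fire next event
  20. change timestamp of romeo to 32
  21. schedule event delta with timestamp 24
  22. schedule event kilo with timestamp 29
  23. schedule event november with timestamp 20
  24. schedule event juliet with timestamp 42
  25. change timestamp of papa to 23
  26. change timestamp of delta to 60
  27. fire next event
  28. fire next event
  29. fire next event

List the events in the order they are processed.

add bravo (timestamp 13) → {bravo:13}
add quebec (timestamp 47) → {bravo:13, quebec:47}
update quebec to timestamp 16 → {bravo:13, quebec:16}
update bravo to timestamp 41 → {quebec:16, bravo:41}
fire next event → quebec; now {bravo:41}
fire next event → bravo; now {}
add alpha (timestamp 12) → {alpha:12}
fire next event → alpha; now {}
add romeo (timestamp 18) → {romeo:18}
update romeo to timestamp 59 → {romeo:59}
add golf (timestamp 7) → {golf:7, romeo:59}
update romeo to timestamp 56 → {golf:7, romeo:56}
update golf to timestamp 5 → {golf:5, romeo:56}
add charlie (timestamp 44) → {golf:5, charlie:44, romeo:56}
fire next event → golf; now {charlie:44, romeo:56}
add india (timestamp 43) → {india:43, charlie:44, romeo:56}
add victor (timestamp 6) → {victor:6, india:43, charlie:44, romeo:56}
add papa (timestamp 55) → {victor:6, india:43, charlie:44, papa:55, romeo:56}
fire next event → victor; now {india:43, charlie:44, papa:55, romeo:56}
update romeo to timestamp 32 → {romeo:32, india:43, charlie:44, papa:55}
add delta (timestamp 24) → {delta:24, romeo:32, india:43, charlie:44, papa:55}
add kilo (timestamp 29) → {delta:24, kilo:29, romeo:32, india:43, charlie:44, papa:55}
add november (timestamp 20) → {november:20, delta:24, kilo:29, romeo:32, india:43, charlie:44, papa:55}
add juliet (timestamp 42) → {november:20, delta:24, kilo:29, romeo:32, juliet:42, india:43, charlie:44, papa:55}
update papa to timestamp 23 → {november:20, papa:23, delta:24, kilo:29, romeo:32, juliet:42, india:43, charlie:44}
update delta to timestamp 60 → {november:20, papa:23, kilo:29, romeo:32, juliet:42, india:43, charlie:44, delta:60}
fire next event → november; now {papa:23, kilo:29, romeo:32, juliet:42, india:43, charlie:44, delta:60}
fire next event → papa; now {kilo:29, romeo:32, juliet:42, india:43, charlie:44, delta:60}
fire next event → kilo; now {romeo:32, juliet:42, india:43, charlie:44, delta:60}

quebec → bravo → alpha → golf → victor → november → papa → kilo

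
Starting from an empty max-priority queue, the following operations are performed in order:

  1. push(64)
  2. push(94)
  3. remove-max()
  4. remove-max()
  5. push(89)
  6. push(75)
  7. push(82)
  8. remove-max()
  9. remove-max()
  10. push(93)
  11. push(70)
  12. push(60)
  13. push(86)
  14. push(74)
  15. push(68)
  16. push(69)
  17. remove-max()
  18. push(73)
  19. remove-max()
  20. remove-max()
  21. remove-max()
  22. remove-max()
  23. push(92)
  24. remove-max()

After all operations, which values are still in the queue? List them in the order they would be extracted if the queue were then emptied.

insert 64 → {64}
insert 94 → {94, 64}
remove-max → 94; now {64}
remove-max → 64; now {}
insert 89 → {89}
insert 75 → {89, 75}
insert 82 → {89, 82, 75}
remove-max → 89; now {82, 75}
remove-max → 82; now {75}
insert 93 → {93, 75}
insert 70 → {93, 75, 70}
insert 60 → {93, 75, 70, 60}
insert 86 → {93, 86, 75, 70, 60}
insert 74 → {93, 86, 75, 74, 70, 60}
insert 68 → {93, 86, 75, 74, 70, 68, 60}
insert 69 → {93, 86, 75, 74, 70, 69, 68, 60}
remove-max → 93; now {86, 75, 74, 70, 69, 68, 60}
insert 73 → {86, 75, 74, 73, 70, 69, 68, 60}
remove-max → 86; now {75, 74, 73, 70, 69, 68, 60}
remove-max → 75; now {74, 73, 70, 69, 68, 60}
remove-max → 74; now {73, 70, 69, 68, 60}
remove-max → 73; now {70, 69, 68, 60}
insert 92 → {92, 70, 69, 68, 60}
remove-max → 92; now {70, 69, 68, 60}

70 → 69 → 68 → 60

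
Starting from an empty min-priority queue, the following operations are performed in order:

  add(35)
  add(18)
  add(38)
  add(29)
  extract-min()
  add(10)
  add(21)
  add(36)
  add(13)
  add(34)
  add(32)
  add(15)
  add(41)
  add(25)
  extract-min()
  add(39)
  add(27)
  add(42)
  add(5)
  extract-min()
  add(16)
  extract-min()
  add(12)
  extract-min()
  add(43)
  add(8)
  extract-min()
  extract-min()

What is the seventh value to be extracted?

15

insert 35 → {35}
insert 18 → {18, 35}
insert 38 → {18, 35, 38}
insert 29 → {18, 29, 35, 38}
extract-min → 18; now {29, 35, 38}
insert 10 → {10, 29, 35, 38}
insert 21 → {10, 21, 29, 35, 38}
insert 36 → {10, 21, 29, 35, 36, 38}
insert 13 → {10, 13, 21, 29, 35, 36, 38}
insert 34 → {10, 13, 21, 29, 34, 35, 36, 38}
insert 32 → {10, 13, 21, 29, 32, 34, 35, 36, 38}
insert 15 → {10, 13, 15, 21, 29, 32, 34, 35, 36, 38}
insert 41 → {10, 13, 15, 21, 29, 32, 34, 35, 36, 38, 41}
insert 25 → {10, 13, 15, 21, 25, 29, 32, 34, 35, 36, 38, 41}
extract-min → 10; now {13, 15, 21, 25, 29, 32, 34, 35, 36, 38, 41}
insert 39 → {13, 15, 21, 25, 29, 32, 34, 35, 36, 38, 39, 41}
insert 27 → {13, 15, 21, 25, 27, 29, 32, 34, 35, 36, 38, 39, 41}
insert 42 → {13, 15, 21, 25, 27, 29, 32, 34, 35, 36, 38, 39, 41, 42}
insert 5 → {5, 13, 15, 21, 25, 27, 29, 32, 34, 35, 36, 38, 39, 41, 42}
extract-min → 5; now {13, 15, 21, 25, 27, 29, 32, 34, 35, 36, 38, 39, 41, 42}
insert 16 → {13, 15, 16, 21, 25, 27, 29, 32, 34, 35, 36, 38, 39, 41, 42}
extract-min → 13; now {15, 16, 21, 25, 27, 29, 32, 34, 35, 36, 38, 39, 41, 42}
insert 12 → {12, 15, 16, 21, 25, 27, 29, 32, 34, 35, 36, 38, 39, 41, 42}
extract-min → 12; now {15, 16, 21, 25, 27, 29, 32, 34, 35, 36, 38, 39, 41, 42}
insert 43 → {15, 16, 21, 25, 27, 29, 32, 34, 35, 36, 38, 39, 41, 42, 43}
insert 8 → {8, 15, 16, 21, 25, 27, 29, 32, 34, 35, 36, 38, 39, 41, 42, 43}
extract-min → 8; now {15, 16, 21, 25, 27, 29, 32, 34, 35, 36, 38, 39, 41, 42, 43}
extract-min → 15; now {16, 21, 25, 27, 29, 32, 34, 35, 36, 38, 39, 41, 42, 43}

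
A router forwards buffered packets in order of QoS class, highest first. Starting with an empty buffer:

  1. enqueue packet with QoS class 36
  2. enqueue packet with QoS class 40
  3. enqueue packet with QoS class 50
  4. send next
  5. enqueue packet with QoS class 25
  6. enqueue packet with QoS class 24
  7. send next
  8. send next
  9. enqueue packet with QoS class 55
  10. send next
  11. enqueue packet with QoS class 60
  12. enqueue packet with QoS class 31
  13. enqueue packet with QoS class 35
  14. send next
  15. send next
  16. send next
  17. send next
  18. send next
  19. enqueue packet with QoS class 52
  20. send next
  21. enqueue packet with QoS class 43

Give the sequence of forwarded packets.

insert 36 → {36}
insert 40 → {40, 36}
insert 50 → {50, 40, 36}
send next → 50; now {40, 36}
insert 25 → {40, 36, 25}
insert 24 → {40, 36, 25, 24}
send next → 40; now {36, 25, 24}
send next → 36; now {25, 24}
insert 55 → {55, 25, 24}
send next → 55; now {25, 24}
insert 60 → {60, 25, 24}
insert 31 → {60, 31, 25, 24}
insert 35 → {60, 35, 31, 25, 24}
send next → 60; now {35, 31, 25, 24}
send next → 35; now {31, 25, 24}
send next → 31; now {25, 24}
send next → 25; now {24}
send next → 24; now {}
insert 52 → {52}
send next → 52; now {}
insert 43 → {43}

50 → 40 → 36 → 55 → 60 → 35 → 31 → 25 → 24 → 52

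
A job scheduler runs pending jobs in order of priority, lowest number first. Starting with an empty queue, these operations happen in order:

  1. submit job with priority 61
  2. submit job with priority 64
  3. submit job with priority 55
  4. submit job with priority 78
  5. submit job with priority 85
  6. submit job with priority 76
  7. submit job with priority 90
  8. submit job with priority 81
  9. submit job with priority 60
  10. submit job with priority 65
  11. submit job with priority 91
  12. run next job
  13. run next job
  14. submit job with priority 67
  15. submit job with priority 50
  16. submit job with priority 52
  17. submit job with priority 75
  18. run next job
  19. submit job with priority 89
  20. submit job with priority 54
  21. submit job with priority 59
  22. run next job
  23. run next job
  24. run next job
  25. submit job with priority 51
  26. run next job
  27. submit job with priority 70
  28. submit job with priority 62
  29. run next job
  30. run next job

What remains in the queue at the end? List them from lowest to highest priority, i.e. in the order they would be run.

insert 61 → {61}
insert 64 → {61, 64}
insert 55 → {55, 61, 64}
insert 78 → {55, 61, 64, 78}
insert 85 → {55, 61, 64, 78, 85}
insert 76 → {55, 61, 64, 76, 78, 85}
insert 90 → {55, 61, 64, 76, 78, 85, 90}
insert 81 → {55, 61, 64, 76, 78, 81, 85, 90}
insert 60 → {55, 60, 61, 64, 76, 78, 81, 85, 90}
insert 65 → {55, 60, 61, 64, 65, 76, 78, 81, 85, 90}
insert 91 → {55, 60, 61, 64, 65, 76, 78, 81, 85, 90, 91}
run next job → 55; now {60, 61, 64, 65, 76, 78, 81, 85, 90, 91}
run next job → 60; now {61, 64, 65, 76, 78, 81, 85, 90, 91}
insert 67 → {61, 64, 65, 67, 76, 78, 81, 85, 90, 91}
insert 50 → {50, 61, 64, 65, 67, 76, 78, 81, 85, 90, 91}
insert 52 → {50, 52, 61, 64, 65, 67, 76, 78, 81, 85, 90, 91}
insert 75 → {50, 52, 61, 64, 65, 67, 75, 76, 78, 81, 85, 90, 91}
run next job → 50; now {52, 61, 64, 65, 67, 75, 76, 78, 81, 85, 90, 91}
insert 89 → {52, 61, 64, 65, 67, 75, 76, 78, 81, 85, 89, 90, 91}
insert 54 → {52, 54, 61, 64, 65, 67, 75, 76, 78, 81, 85, 89, 90, 91}
insert 59 → {52, 54, 59, 61, 64, 65, 67, 75, 76, 78, 81, 85, 89, 90, 91}
run next job → 52; now {54, 59, 61, 64, 65, 67, 75, 76, 78, 81, 85, 89, 90, 91}
run next job → 54; now {59, 61, 64, 65, 67, 75, 76, 78, 81, 85, 89, 90, 91}
run next job → 59; now {61, 64, 65, 67, 75, 76, 78, 81, 85, 89, 90, 91}
insert 51 → {51, 61, 64, 65, 67, 75, 76, 78, 81, 85, 89, 90, 91}
run next job → 51; now {61, 64, 65, 67, 75, 76, 78, 81, 85, 89, 90, 91}
insert 70 → {61, 64, 65, 67, 70, 75, 76, 78, 81, 85, 89, 90, 91}
insert 62 → {61, 62, 64, 65, 67, 70, 75, 76, 78, 81, 85, 89, 90, 91}
run next job → 61; now {62, 64, 65, 67, 70, 75, 76, 78, 81, 85, 89, 90, 91}
run next job → 62; now {64, 65, 67, 70, 75, 76, 78, 81, 85, 89, 90, 91}

64 → 65 → 67 → 70 → 75 → 76 → 78 → 81 → 85 → 89 → 90 → 91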